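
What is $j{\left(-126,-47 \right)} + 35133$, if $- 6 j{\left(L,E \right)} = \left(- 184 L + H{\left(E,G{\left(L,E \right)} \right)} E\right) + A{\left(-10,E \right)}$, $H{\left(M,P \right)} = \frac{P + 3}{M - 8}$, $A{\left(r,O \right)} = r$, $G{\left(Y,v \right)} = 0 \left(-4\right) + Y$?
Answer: $\frac{10325101}{330} \approx 31288.0$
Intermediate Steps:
$G{\left(Y,v \right)} = Y$ ($G{\left(Y,v \right)} = 0 + Y = Y$)
$H{\left(M,P \right)} = \frac{3 + P}{-8 + M}$
$j{\left(L,E \right)} = \frac{5}{3} + \frac{92 L}{3} - \frac{E \left(3 + L\right)}{6 \left(-8 + E\right)}$ ($j{\left(L,E \right)} = - \frac{\left(- 184 L + \frac{3 + L}{-8 + E} E\right) - 10}{6} = - \frac{\left(- 184 L + \frac{E \left(3 + L\right)}{-8 + E}\right) - 10}{6} = - \frac{-10 - 184 L + \frac{E \left(3 + L\right)}{-8 + E}}{6} = \frac{5}{3} + \frac{92 L}{3} - \frac{E \left(3 + L\right)}{6 \left(-8 + E\right)}$)
$j{\left(-126,-47 \right)} + 35133 = \frac{-80 - -185472 + 7 \left(-47\right) + 183 \left(-47\right) \left(-126\right)}{6 \left(-8 - 47\right)} + 35133 = \frac{-80 + 185472 - 329 + 1083726}{6 \left(-55\right)} + 35133 = \frac{1}{6} \left(- \frac{1}{55}\right) 1268789 + 35133 = - \frac{1268789}{330} + 35133 = \frac{10325101}{330}$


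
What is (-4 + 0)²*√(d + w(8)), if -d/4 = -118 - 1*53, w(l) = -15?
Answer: 16*√669 ≈ 413.84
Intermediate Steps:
d = 684 (d = -4*(-118 - 1*53) = -4*(-118 - 53) = -4*(-171) = 684)
(-4 + 0)²*√(d + w(8)) = (-4 + 0)²*√(684 - 15) = (-4)²*√669 = 16*√669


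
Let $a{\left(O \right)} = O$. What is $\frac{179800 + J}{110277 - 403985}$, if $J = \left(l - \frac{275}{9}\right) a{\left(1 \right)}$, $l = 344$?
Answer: $- \frac{1621021}{2643372} \approx -0.61324$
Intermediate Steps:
$J = \frac{2821}{9}$ ($J = \left(344 - \frac{275}{9}\right) 1 = \frac{2821}{9} \cdot 1 = \frac{2821}{9} \approx 313.44$)
$\frac{179800 + J}{110277 - 403985} = \frac{179800 + \frac{2821}{9}}{110277 - 403985} = \frac{1621021}{9 \left(-293708\right)} = \frac{1621021}{9} \left(- \frac{1}{293708}\right) = - \frac{1621021}{2643372}$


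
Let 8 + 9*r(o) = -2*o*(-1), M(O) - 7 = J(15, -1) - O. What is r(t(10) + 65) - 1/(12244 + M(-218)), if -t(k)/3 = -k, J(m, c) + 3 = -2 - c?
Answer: 84023/4155 ≈ 20.222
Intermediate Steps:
J(m, c) = -5 - c (J(m, c) = -3 + (-2 - c) = -5 - c)
t(k) = 3*k (t(k) = -(-3)*k = 3*k)
M(O) = 3 - O (M(O) = 7 + ((-5 - 1*(-1)) - O) = 7 + ((-5 + 1) - O) = 7 + (-4 - O) = 3 - O)
r(o) = -8/9 + 2*o/9 (r(o) = -8/9 + (-2*o*(-1))/9 = -8/9 + (2*o)/9 = -8/9 + 2*o/9)
r(t(10) + 65) - 1/(12244 + M(-218)) = (-8/9 + 2*(3*10 + 65)/9) - 1/(12244 + (3 - 1*(-218))) = (-8/9 + 2*(30 + 65)/9) - 1/(12244 + (3 + 218)) = (-8/9 + (2/9)*95) - 1/(12244 + 221) = (-8/9 + 190/9) - 1/12465 = 182/9 - 1*1/12465 = 182/9 - 1/12465 = 84023/4155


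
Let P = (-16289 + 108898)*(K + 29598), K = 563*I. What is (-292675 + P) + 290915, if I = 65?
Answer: 6130065777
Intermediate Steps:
K = 36595 (K = 563*65 = 36595)
P = 6130067537 (P = (-16289 + 108898)*(36595 + 29598) = 92609*66193 = 6130067537)
(-292675 + P) + 290915 = (-292675 + 6130067537) + 290915 = 6129774862 + 290915 = 6130065777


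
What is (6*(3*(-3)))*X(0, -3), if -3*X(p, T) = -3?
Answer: -54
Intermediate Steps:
X(p, T) = 1 (X(p, T) = -⅓*(-3) = 1)
(6*(3*(-3)))*X(0, -3) = (6*(3*(-3)))*1 = (6*(-9))*1 = -54*1 = -54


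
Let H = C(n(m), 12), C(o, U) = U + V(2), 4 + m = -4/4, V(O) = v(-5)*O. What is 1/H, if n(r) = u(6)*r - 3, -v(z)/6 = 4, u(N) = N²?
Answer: -1/36 ≈ -0.027778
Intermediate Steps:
v(z) = -24 (v(z) = -6*4 = -24)
V(O) = -24*O
m = -5 (m = -4 - 4/4 = -4 - 4*¼ = -4 - 1 = -5)
n(r) = -3 + 36*r (n(r) = 6²*r - 3 = 36*r - 3 = -3 + 36*r)
C(o, U) = -48 + U (C(o, U) = U - 24*2 = U - 48 = -48 + U)
H = -36 (H = -48 + 12 = -36)
1/H = 1/(-36) = -1/36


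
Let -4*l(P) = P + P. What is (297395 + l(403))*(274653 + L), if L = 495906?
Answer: 458010252333/2 ≈ 2.2901e+11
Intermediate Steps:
l(P) = -P/2 (l(P) = -(P + P)/4 = -P/2)
(297395 + l(403))*(274653 + L) = (297395 - 1/2*403)*(274653 + 495906) = (297395 - 403/2)*770559 = (594387/2)*770559 = 458010252333/2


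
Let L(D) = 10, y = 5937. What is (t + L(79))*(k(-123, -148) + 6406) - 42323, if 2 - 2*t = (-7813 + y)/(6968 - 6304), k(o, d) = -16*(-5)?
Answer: 6338785/166 ≈ 38185.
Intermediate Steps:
k(o, d) = 80
t = 801/332 (t = 1 - (-7813 + 5937)/(2*(6968 - 6304)) = 1 - (-938)/664 = 1 - 1/2*(-469/166) = 1 + 469/332 = 801/332 ≈ 2.4127)
(t + L(79))*(k(-123, -148) + 6406) - 42323 = (801/332 + 10)*(80 + 6406) - 42323 = (4121/332)*6486 - 42323 = 13364403/166 - 42323 = 6338785/166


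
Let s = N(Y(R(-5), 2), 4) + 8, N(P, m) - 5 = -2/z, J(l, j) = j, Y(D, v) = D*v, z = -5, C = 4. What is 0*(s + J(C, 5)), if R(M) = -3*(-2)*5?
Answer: 0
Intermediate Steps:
R(M) = 30 (R(M) = 6*5 = 30)
N(P, m) = 27/5 (N(P, m) = 5 - 2/(-5) = 5 - 2*(-⅕) = 5 + ⅖ = 27/5)
s = 67/5 (s = 27/5 + 8 = 67/5 ≈ 13.400)
0*(s + J(C, 5)) = 0*(67/5 + 5) = 0*(92/5) = 0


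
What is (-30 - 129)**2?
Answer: 25281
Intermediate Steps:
(-30 - 129)**2 = (-159)**2 = 25281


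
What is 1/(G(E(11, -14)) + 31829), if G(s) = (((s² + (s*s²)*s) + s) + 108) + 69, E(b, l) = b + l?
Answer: 1/32093 ≈ 3.1159e-5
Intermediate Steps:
G(s) = 177 + s + s² + s⁴ (G(s) = (((s² + s³*s) + s) + 108) + 69 = (((s² + s⁴) + s) + 108) + 69 = ((s + s² + s⁴) + 108) + 69 = (108 + s + s² + s⁴) + 69 = 177 + s + s² + s⁴)
1/(G(E(11, -14)) + 31829) = 1/((177 + (11 - 14) + (11 - 14)² + (11 - 14)⁴) + 31829) = 1/((177 - 3 + (-3)² + (-3)⁴) + 31829) = 1/((177 - 3 + 9 + 81) + 31829) = 1/(264 + 31829) = 1/32093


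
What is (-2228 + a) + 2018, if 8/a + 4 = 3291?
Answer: -690262/3287 ≈ -210.00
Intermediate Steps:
a = 8/3287 (a = 8/(-4 + 3291) = 8/3287 ≈ 0.0024338)
(-2228 + a) + 2018 = (-2228 + 8/3287) + 2018 = -7323428/3287 + 2018 = -690262/3287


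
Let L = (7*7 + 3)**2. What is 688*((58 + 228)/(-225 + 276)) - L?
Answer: 58864/51 ≈ 1154.2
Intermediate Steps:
L = 2704 (L = (49 + 3)**2 = 52**2 = 2704)
688*((58 + 228)/(-225 + 276)) - L = 688*((58 + 228)/(-225 + 276)) - 1*2704 = 688*(286/51) - 2704 = 196768/51 - 2704 = 58864/51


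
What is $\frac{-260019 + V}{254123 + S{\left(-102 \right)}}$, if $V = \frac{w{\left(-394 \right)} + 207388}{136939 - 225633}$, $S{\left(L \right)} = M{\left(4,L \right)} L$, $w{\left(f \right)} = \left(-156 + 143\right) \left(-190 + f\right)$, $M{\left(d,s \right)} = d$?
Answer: $- \frac{11531170083}{11251499105} \approx -1.0249$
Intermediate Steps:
$w{\left(f \right)} = 2470 - 13 f$ ($w{\left(f \right)} = - 13 \left(-190 + f\right) = 2470 - 13 f$)
$S{\left(L \right)} = 4 L$
$V = - \frac{107490}{44347}$ ($V = \frac{\left(2470 - -5122\right) + 207388}{136939 - 225633} = \frac{\left(2470 + 5122\right) + 207388}{-88694} = \left(7592 + 207388\right) \left(- \frac{1}{88694}\right) = 214980 \left(- \frac{1}{88694}\right) = - \frac{107490}{44347} \approx -2.4238$)
$\frac{-260019 + V}{254123 + S{\left(-102 \right)}} = \frac{-260019 - \frac{107490}{44347}}{254123 + 4 \left(-102\right)} = - \frac{11531170083}{44347 \left(254123 - 408\right)} = - \frac{11531170083}{44347 \cdot 253715} = \left(- \frac{11531170083}{44347}\right) \frac{1}{253715} = - \frac{11531170083}{11251499105}$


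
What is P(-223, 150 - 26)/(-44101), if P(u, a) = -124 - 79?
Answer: 203/44101 ≈ 0.0046031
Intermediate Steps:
P(u, a) = -203
P(-223, 150 - 26)/(-44101) = -203/(-44101) = -203*(-1/44101) = 203/44101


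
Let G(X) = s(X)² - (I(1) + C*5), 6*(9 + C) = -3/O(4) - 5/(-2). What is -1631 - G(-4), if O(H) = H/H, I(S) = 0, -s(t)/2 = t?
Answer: -20885/12 ≈ -1740.4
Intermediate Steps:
s(t) = -2*t
O(H) = 1
C = -109/12 (C = -9 + (-3/1 - 5/(-2))/6 = -9 + (-3*1 - 5*(-½))/6 = -9 + (-3 + 5/2)/6 = -9 + (⅙)*(-½) = -9 - 1/12 = -109/12 ≈ -9.0833)
G(X) = 545/12 + 4*X² (G(X) = (-2*X)² - (0 - 109/12*5) = 4*X² - (0 - 545/12) = 4*X² - 1*(-545/12) = 4*X² + 545/12 = 545/12 + 4*X²)
-1631 - G(-4) = -1631 - (545/12 + 4*(-4)²) = -1631 - (545/12 + 4*16) = -1631 - (545/12 + 64) = -1631 - 1*1313/12 = -1631 - 1313/12 = -20885/12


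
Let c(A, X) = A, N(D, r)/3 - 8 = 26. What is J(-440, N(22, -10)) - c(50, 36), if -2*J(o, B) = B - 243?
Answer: 41/2 ≈ 20.500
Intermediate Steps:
N(D, r) = 102 (N(D, r) = 24 + 3*26 = 24 + 78 = 102)
J(o, B) = 243/2 - B/2 (J(o, B) = -(B - 243)/2 = -(-243 + B)/2 = 243/2 - B/2)
J(-440, N(22, -10)) - c(50, 36) = (243/2 - ½*102) - 1*50 = (243/2 - 51) - 50 = 141/2 - 50 = 41/2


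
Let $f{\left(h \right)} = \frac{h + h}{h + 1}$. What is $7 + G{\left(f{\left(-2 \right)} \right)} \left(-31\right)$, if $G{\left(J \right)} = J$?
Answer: $-117$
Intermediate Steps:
$f{\left(h \right)} = \frac{2 h}{1 + h}$
$7 + G{\left(f{\left(-2 \right)} \right)} \left(-31\right) = 7 + 2 \left(-2\right) \frac{1}{1 - 2} \left(-31\right) = 7 + 2 \left(-2\right) \frac{1}{-1} \left(-31\right) = 7 + 2 \left(-2\right) \left(-1\right) \left(-31\right) = 7 + 4 \left(-31\right) = 7 - 124 = -117$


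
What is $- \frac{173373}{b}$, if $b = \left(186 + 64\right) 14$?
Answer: $- \frac{173373}{3500} \approx -49.535$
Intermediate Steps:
$b = 3500$ ($b = 250 \cdot 14 = 3500$)
$- \frac{173373}{b} = - \frac{173373}{3500}$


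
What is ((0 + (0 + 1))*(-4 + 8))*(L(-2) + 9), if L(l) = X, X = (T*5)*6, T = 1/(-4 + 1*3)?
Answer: -84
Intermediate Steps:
T = -1 (T = 1/(-4 + 3) = 1/(-1) = -1)
X = -30 (X = -1*5*6 = -5*6 = -30)
L(l) = -30
((0 + (0 + 1))*(-4 + 8))*(L(-2) + 9) = ((0 + (0 + 1))*(-4 + 8))*(-30 + 9) = ((0 + 1)*4)*(-21) = (1*4)*(-21) = 4*(-21) = -84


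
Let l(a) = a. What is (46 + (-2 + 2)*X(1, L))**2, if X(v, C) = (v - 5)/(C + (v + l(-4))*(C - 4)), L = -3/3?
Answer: 2116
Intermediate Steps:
L = -1 (L = -3*1/3 = -1)
X(v, C) = (-5 + v)/(C + (-4 + C)*(-4 + v)) (X(v, C) = (v - 5)/(C + (v - 4)*(C - 4)) = (-5 + v)/(C + (-4 + v)*(-4 + C)) = (-5 + v)/(C + (-4 + C)*(-4 + v)))
(46 + (-2 + 2)*X(1, L))**2 = (46 + (-2 + 2)*((-5 + 1)/(16 - 4*1 - 3*(-1) - 1*1)))**2 = (46 + 0*(-4/(16 - 4 + 3 - 1)))**2 = (46 + 0*(-4/14))**2 = (46 + 0*((1/14)*(-4)))**2 = (46 + 0*(-2/7))**2 = (46 + 0)**2 = 46**2 = 2116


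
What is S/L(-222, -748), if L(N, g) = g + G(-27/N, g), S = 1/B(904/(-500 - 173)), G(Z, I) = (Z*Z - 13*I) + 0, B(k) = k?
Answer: -921337/11108500482 ≈ -8.2940e-5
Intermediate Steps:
G(Z, I) = Z**2 - 13*I (G(Z, I) = (Z**2 - 13*I) + 0 = Z**2 - 13*I)
S = -673/904 (S = 1/(904/(-500 - 173)) = 1/(904/(-673)) = 1/(904*(-1/673)) = 1/(-904/673) = -673/904 ≈ -0.74447)
L(N, g) = -12*g + 729/N**2 (L(N, g) = g + ((-27/N)**2 - 13*g) = g + (729/N**2 - 13*g) = g + (-13*g + 729/N**2) = -12*g + 729/N**2)
S/L(-222, -748) = -673/(904*(-12*(-748) + 729/(-222)**2)) = -673/(904*(8976 + 729*(1/49284))) = -673/(904*(8976 + 81/5476)) = -673/(904*49152657/5476) = -673/904*5476/49152657 = -921337/11108500482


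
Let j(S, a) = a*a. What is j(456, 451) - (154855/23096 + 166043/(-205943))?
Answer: 967440568080591/4756459528 ≈ 2.0340e+5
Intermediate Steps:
j(S, a) = a²
j(456, 451) - (154855/23096 + 166043/(-205943)) = 451² - (154855/23096 + 166043/(-205943)) = 203401 - (154855*(1/23096) + 166043*(-1/205943)) = 203401 - (154855/23096 - 166043/205943) = 203401 - 1*28056374137/4756459528 = 203401 - 28056374137/4756459528 = 967440568080591/4756459528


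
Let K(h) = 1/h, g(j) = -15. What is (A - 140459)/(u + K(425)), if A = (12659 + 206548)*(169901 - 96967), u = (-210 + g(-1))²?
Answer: 6794688723575/21515626 ≈ 3.1580e+5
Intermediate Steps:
u = 50625 (u = (-210 - 15)² = (-225)² = 50625)
A = 15987643338 (A = 219207*72934 = 15987643338)
(A - 140459)/(u + K(425)) = (15987643338 - 140459)/(50625 + 1/425) = 15987502879/(50625 + 1/425) = 15987502879/(21515626/425) = 15987502879*(425/21515626) = 6794688723575/21515626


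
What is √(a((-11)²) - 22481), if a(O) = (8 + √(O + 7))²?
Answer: √(-22289 + 128*√2) ≈ 148.69*I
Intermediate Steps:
a(O) = (8 + √(7 + O))²
√(a((-11)²) - 22481) = √((8 + √(7 + (-11)²))² - 22481) = √((8 + √(7 + 121))² - 22481) = √((8 + √128)² - 22481) = √((8 + 8*√2)² - 22481) = √(-22481 + (8 + 8*√2)²)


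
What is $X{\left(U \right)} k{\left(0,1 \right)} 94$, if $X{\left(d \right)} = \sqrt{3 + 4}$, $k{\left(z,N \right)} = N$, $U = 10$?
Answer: $94 \sqrt{7} \approx 248.7$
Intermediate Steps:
$X{\left(d \right)} = \sqrt{7}$
$X{\left(U \right)} k{\left(0,1 \right)} 94 = \sqrt{7} \cdot 1 \cdot 94 = \sqrt{7} \cdot 94 = 94 \sqrt{7}$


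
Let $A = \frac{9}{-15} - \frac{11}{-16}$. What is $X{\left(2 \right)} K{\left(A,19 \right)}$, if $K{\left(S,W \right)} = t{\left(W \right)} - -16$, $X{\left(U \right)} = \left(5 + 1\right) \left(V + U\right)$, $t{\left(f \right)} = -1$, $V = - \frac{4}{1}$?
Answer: $-180$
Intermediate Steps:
$V = -4$ ($V = \left(-4\right) 1 = -4$)
$X{\left(U \right)} = -24 + 6 U$ ($X{\left(U \right)} = \left(5 + 1\right) \left(-4 + U\right) = 6 \left(-4 + U\right) = -24 + 6 U$)
$A = \frac{7}{80}$ ($A = 9 \left(- \frac{1}{15}\right) - - \frac{11}{16} = - \frac{3}{5} + \frac{11}{16} = \frac{7}{80} \approx 0.0875$)
$K{\left(S,W \right)} = 15$ ($K{\left(S,W \right)} = -1 - -16 = -1 + 16 = 15$)
$X{\left(2 \right)} K{\left(A,19 \right)} = \left(-24 + 6 \cdot 2\right) 15 = \left(-24 + 12\right) 15 = \left(-12\right) 15 = -180$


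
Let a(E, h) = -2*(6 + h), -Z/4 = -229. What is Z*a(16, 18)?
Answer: -43968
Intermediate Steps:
Z = 916 (Z = -4*(-229) = 916)
a(E, h) = -12 - 2*h
Z*a(16, 18) = 916*(-12 - 2*18) = 916*(-12 - 36) = 916*(-48) = -43968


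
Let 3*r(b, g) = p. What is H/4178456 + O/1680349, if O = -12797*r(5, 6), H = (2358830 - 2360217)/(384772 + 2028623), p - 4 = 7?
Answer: -43016112504370613/1540462209351193080 ≈ -0.027924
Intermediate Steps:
p = 11 (p = 4 + 7 = 11)
r(b, g) = 11/3 (r(b, g) = (1/3)*11 = 11/3)
H = -1387/2413395 ≈ -0.00057471
O = -140767/3 (O = -12797*11/3 = -140767/3 ≈ -46922.)
H/4178456 + O/1680349 = -1387/2413395/4178456 - 140767/3/1680349 = -1387/2413395*1/4178456 - 140767/3*1/1680349 = -1387/10084264818120 - 12797/458277 = -43016112504370613/1540462209351193080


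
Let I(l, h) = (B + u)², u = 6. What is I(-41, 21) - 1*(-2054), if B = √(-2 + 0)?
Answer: 2088 + 12*I*√2 ≈ 2088.0 + 16.971*I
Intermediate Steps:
B = I*√2 (B = √(-2) = I*√2 ≈ 1.4142*I)
I(l, h) = (6 + I*√2)² (I(l, h) = (I*√2 + 6)² = (6 + I*√2)²)
I(-41, 21) - 1*(-2054) = (6 + I*√2)² - 1*(-2054) = (6 + I*√2)² + 2054 = 2054 + (6 + I*√2)²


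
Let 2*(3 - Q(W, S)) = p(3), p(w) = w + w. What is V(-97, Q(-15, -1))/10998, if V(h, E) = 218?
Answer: 109/5499 ≈ 0.019822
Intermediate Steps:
p(w) = 2*w
Q(W, S) = 0 (Q(W, S) = 3 - 3 = 0)
V(-97, Q(-15, -1))/10998 = 218/10998 = 218*(1/10998) = 109/5499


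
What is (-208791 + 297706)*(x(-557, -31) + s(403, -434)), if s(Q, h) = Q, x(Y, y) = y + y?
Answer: 30320015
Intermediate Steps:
x(Y, y) = 2*y
(-208791 + 297706)*(x(-557, -31) + s(403, -434)) = (-208791 + 297706)*(2*(-31) + 403) = 88915*(-62 + 403) = 88915*341 = 30320015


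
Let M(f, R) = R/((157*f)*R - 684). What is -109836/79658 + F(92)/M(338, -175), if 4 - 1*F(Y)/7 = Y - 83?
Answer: -369901517576/199145 ≈ -1.8574e+6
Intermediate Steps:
M(f, R) = R/(-684 + 157*R*f) (M(f, R) = R/(157*R*f - 684) = R/(-684 + 157*R*f))
F(Y) = 609 - 7*Y (F(Y) = 28 - 7*(Y - 83) = 28 - 7*(-83 + Y) = 28 + (581 - 7*Y) = 609 - 7*Y)
-109836/79658 + F(92)/M(338, -175) = -109836/79658 + (609 - 7*92)/((-175/(-684 + 157*(-175)*338))) = -109836*1/79658 + (609 - 644)/((-175/(-684 - 9286550))) = -54918/39829 - 35/((-175/(-9287234))) = -54918/39829 - 35/((-175*(-1/9287234))) = -54918/39829 - 35/175/9287234 = -54918/39829 - 35*9287234/175 = -54918/39829 - 9287234/5 = -369901517576/199145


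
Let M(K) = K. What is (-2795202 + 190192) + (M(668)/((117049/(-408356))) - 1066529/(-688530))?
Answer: -210130003001439019/80591747970 ≈ -2.6073e+6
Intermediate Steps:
(-2795202 + 190192) + (M(668)/((117049/(-408356))) - 1066529/(-688530)) = (-2795202 + 190192) + (668/((117049/(-408356))) - 1066529/(-688530)) = -2605010 + (668/((117049*(-1/408356))) - 1066529*(-1/688530)) = -2605010 + (668/(-117049/408356) + 1066529/688530) = -2605010 + (668*(-408356/117049) + 1066529/688530) = -2605010 + (-272781808/117049 + 1066529/688530) = -2605010 - 187693622109319/80591747970 = -210130003001439019/80591747970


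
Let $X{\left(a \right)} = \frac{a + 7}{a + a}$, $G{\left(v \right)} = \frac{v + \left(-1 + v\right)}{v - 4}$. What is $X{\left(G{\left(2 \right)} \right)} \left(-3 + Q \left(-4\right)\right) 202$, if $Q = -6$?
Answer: $-7777$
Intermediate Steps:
$G{\left(v \right)} = \frac{-1 + 2 v}{-4 + v}$
$X{\left(a \right)} = \frac{7 + a}{2 a}$
$X{\left(G{\left(2 \right)} \right)} \left(-3 + Q \left(-4\right)\right) 202 = \frac{7 + \frac{-1 + 2 \cdot 2}{-4 + 2}}{2 \frac{-1 + 2 \cdot 2}{-4 + 2}} \left(-3 - -24\right) 202 = \frac{7 + \frac{-1 + 4}{-2}}{2 \frac{-1 + 4}{-2}} \left(-3 + 24\right) 202 = \frac{7 - \frac{3}{2}}{2 \left(\left(- \frac{1}{2}\right) 3\right)} 21 \cdot 202 = \frac{7 - \frac{3}{2}}{2 \left(- \frac{3}{2}\right)} 21 \cdot 202 = \frac{1}{2} \left(- \frac{2}{3}\right) \frac{11}{2} \cdot 21 \cdot 202 = \left(- \frac{11}{6}\right) 21 \cdot 202 = \left(- \frac{77}{2}\right) 202 = -7777$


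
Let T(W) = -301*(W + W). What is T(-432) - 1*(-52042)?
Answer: 312106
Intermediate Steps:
T(W) = -602*W
T(-432) - 1*(-52042) = -602*(-432) - 1*(-52042) = 260064 + 52042 = 312106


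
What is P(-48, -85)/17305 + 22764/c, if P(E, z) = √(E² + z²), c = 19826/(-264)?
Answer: -3004848/9913 + √9529/17305 ≈ -303.12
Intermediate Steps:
c = -9913/132 (c = 19826*(-1/264) = -9913/132 ≈ -75.099)
P(-48, -85)/17305 + 22764/c = √((-48)² + (-85)²)/17305 + 22764/(-9913/132) = √(2304 + 7225)*(1/17305) + 22764*(-132/9913) = √9529*(1/17305) - 3004848/9913 = √9529/17305 - 3004848/9913 = -3004848/9913 + √9529/17305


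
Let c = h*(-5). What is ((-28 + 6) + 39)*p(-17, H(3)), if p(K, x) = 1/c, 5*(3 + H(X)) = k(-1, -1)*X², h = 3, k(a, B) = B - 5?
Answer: -17/15 ≈ -1.1333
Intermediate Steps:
k(a, B) = -5 + B
H(X) = -3 - 6*X²/5 (H(X) = -3 + ((-5 - 1)*X²)/5 = -3 + (-6*X²)/5 = -3 - 6*X²/5)
c = -15 (c = 3*(-5) = -15)
p(K, x) = -1/15 (p(K, x) = 1/(-15) = -1/15)
((-28 + 6) + 39)*p(-17, H(3)) = ((-28 + 6) + 39)*(-1/15) = (-22 + 39)*(-1/15) = 17*(-1/15) = -17/15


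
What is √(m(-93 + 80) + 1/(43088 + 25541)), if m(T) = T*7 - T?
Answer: I*√367375223369/68629 ≈ 8.8318*I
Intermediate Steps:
m(T) = 6*T (m(T) = 7*T - T = 6*T)
√(m(-93 + 80) + 1/(43088 + 25541)) = √(6*(-93 + 80) + 1/(43088 + 25541)) = √(6*(-13) + 1/68629) = √(-78 + 1/68629) = √(-5353061/68629) = I*√367375223369/68629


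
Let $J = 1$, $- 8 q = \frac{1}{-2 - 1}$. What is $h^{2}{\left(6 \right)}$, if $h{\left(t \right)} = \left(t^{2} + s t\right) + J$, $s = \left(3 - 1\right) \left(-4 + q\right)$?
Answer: $\frac{441}{4} \approx 110.25$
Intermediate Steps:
$q = \frac{1}{24}$ ($q = - \frac{1}{8 \left(-2 - 1\right)} = - \frac{1}{8 \left(-3\right)} = \left(- \frac{1}{8}\right) \left(- \frac{1}{3}\right) = \frac{1}{24} \approx 0.041667$)
$s = - \frac{95}{12}$ ($s = \left(3 - 1\right) \left(-4 + \frac{1}{24}\right) = 2 \left(- \frac{95}{24}\right) = - \frac{95}{12} \approx -7.9167$)
$h{\left(t \right)} = 1 + t^{2} - \frac{95 t}{12}$ ($h{\left(t \right)} = \left(t^{2} - \frac{95 t}{12}\right) + 1 = 1 + t^{2} - \frac{95 t}{12}$)
$h^{2}{\left(6 \right)} = \left(1 + 6^{2} - \frac{95}{2}\right)^{2} = \left(1 + 36 - \frac{95}{2}\right)^{2} = \left(- \frac{21}{2}\right)^{2} = \frac{441}{4}$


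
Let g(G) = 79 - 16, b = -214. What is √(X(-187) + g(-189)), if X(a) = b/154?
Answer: 2*√91322/77 ≈ 7.8492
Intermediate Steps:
X(a) = -107/77 (X(a) = -214/154 = -214*1/154 = -107/77)
g(G) = 63
√(X(-187) + g(-189)) = √(-107/77 + 63) = √(4744/77) = 2*√91322/77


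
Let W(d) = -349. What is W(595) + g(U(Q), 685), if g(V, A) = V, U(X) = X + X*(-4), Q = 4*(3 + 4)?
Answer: -433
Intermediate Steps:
Q = 28 (Q = 4*7 = 28)
U(X) = -3*X (U(X) = X - 4*X = -3*X)
W(595) + g(U(Q), 685) = -349 - 3*28 = -349 - 84 = -433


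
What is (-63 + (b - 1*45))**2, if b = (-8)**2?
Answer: 1936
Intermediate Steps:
b = 64
(-63 + (b - 1*45))**2 = (-63 + (64 - 1*45))**2 = (-63 + (64 - 45))**2 = (-63 + 19)**2 = (-44)**2 = 1936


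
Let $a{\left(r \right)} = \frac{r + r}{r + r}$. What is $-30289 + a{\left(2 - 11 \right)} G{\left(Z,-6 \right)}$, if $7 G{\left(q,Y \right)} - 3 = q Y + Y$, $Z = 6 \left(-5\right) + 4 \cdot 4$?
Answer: $- \frac{211942}{7} \approx -30277.0$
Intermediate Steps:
$Z = -14$ ($Z = -30 + 16 = -14$)
$a{\left(r \right)} = 1$ ($a{\left(r \right)} = \frac{2 r}{2 r} = 2 r \frac{1}{2 r} = 1$)
$G{\left(q,Y \right)} = \frac{3}{7} + \frac{Y}{7} + \frac{Y q}{7}$ ($G{\left(q,Y \right)} = \frac{3}{7} + \frac{q Y + Y}{7} = \frac{3}{7} + \frac{Y q + Y}{7} = \frac{3}{7} + \frac{Y + Y q}{7} = \frac{3}{7} + \left(\frac{Y}{7} + \frac{Y q}{7}\right) = \frac{3}{7} + \frac{Y}{7} + \frac{Y q}{7}$)
$-30289 + a{\left(2 - 11 \right)} G{\left(Z,-6 \right)} = -30289 + 1 \left(\frac{3}{7} + \frac{1}{7} \left(-6\right) + \frac{1}{7} \left(-6\right) \left(-14\right)\right) = -30289 + 1 \left(\frac{3}{7} - \frac{6}{7} + 12\right) = -30289 + 1 \cdot \frac{81}{7} = -30289 + \frac{81}{7} = - \frac{211942}{7}$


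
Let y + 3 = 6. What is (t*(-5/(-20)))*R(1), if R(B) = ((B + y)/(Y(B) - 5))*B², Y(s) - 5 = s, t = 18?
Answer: 18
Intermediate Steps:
y = 3 (y = -3 + 6 = 3)
Y(s) = 5 + s
R(B) = B*(3 + B) (R(B) = ((B + 3)/((5 + B) - 5))*B² = ((3 + B)/B)*B² = B*(3 + B))
(t*(-5/(-20)))*R(1) = (18*(-5/(-20)))*(1*(3 + 1)) = (18*(-5*(-1/20)))*(1*4) = (18*(¼))*4 = (9/2)*4 = 18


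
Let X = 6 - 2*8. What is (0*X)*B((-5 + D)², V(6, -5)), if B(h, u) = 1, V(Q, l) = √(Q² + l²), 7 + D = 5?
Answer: 0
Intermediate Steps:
D = -2 (D = -7 + 5 = -2)
X = -10 (X = 6 - 16 = -10)
(0*X)*B((-5 + D)², V(6, -5)) = (0*(-10))*1 = 0*1 = 0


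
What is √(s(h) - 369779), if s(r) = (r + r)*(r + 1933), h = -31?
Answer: I*√487703 ≈ 698.36*I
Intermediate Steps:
s(r) = 2*r*(1933 + r) (s(r) = (2*r)*(1933 + r) = 2*r*(1933 + r))
√(s(h) - 369779) = √(2*(-31)*(1933 - 31) - 369779) = √(2*(-31)*1902 - 369779) = √(-117924 - 369779) = √(-487703) = I*√487703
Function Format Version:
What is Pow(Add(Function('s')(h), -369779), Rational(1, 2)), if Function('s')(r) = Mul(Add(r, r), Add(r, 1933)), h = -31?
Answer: Mul(I, Pow(487703, Rational(1, 2))) ≈ Mul(698.36, I)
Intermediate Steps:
Function('s')(r) = Mul(2, r, Add(1933, r)) (Function('s')(r) = Mul(Mul(2, r), Add(1933, r)) = Mul(2, r, Add(1933, r)))
Pow(Add(Function('s')(h), -369779), Rational(1, 2)) = Pow(Add(Mul(2, -31, Add(1933, -31)), -369779), Rational(1, 2)) = Pow(Add(Mul(2, -31, 1902), -369779), Rational(1, 2)) = Pow(Add(-117924, -369779), Rational(1, 2)) = Pow(-487703, Rational(1, 2)) = Mul(I, Pow(487703, Rational(1, 2)))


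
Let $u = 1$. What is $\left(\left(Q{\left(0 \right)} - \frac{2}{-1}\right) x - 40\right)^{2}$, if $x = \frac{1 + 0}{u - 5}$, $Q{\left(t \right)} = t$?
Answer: $\frac{6561}{4} \approx 1640.3$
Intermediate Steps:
$x = - \frac{1}{4}$ ($x = \frac{1 + 0}{1 - 5} = 1 \frac{1}{-4} = 1 \left(- \frac{1}{4}\right) = - \frac{1}{4} \approx -0.25$)
$\left(\left(Q{\left(0 \right)} - \frac{2}{-1}\right) x - 40\right)^{2} = \left(\left(0 - \frac{2}{-1}\right) \left(- \frac{1}{4}\right) - 40\right)^{2} = \left(\left(0 - -2\right) \left(- \frac{1}{4}\right) - 40\right)^{2} = \left(\left(0 + 2\right) \left(- \frac{1}{4}\right) - 40\right)^{2} = \left(2 \left(- \frac{1}{4}\right) - 40\right)^{2} = \left(- \frac{1}{2} - 40\right)^{2} = \left(- \frac{81}{2}\right)^{2} = \frac{6561}{4}$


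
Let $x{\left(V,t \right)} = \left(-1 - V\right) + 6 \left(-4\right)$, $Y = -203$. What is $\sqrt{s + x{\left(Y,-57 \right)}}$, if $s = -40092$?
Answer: $i \sqrt{39914} \approx 199.78 i$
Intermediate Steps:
$x{\left(V,t \right)} = -25 - V$ ($x{\left(V,t \right)} = \left(-1 - V\right) - 24 = -25 - V$)
$\sqrt{s + x{\left(Y,-57 \right)}} = \sqrt{-40092 - -178} = \sqrt{-40092 + \left(-25 + 203\right)} = \sqrt{-40092 + 178} = \sqrt{-39914} = i \sqrt{39914}$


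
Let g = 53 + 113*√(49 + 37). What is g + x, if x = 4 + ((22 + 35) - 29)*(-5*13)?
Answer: -1763 + 113*√86 ≈ -715.08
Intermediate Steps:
g = 53 + 113*√86 ≈ 1100.9
x = -1816 (x = 4 + (57 - 29)*(-65) = 4 + 28*(-65) = 4 - 1820 = -1816)
g + x = (53 + 113*√86) - 1816 = -1763 + 113*√86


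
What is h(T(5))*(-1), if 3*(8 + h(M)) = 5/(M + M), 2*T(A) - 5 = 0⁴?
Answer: 23/3 ≈ 7.6667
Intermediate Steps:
T(A) = 5/2 (T(A) = 5/2 + (½)*0⁴ = 5/2 + (½)*0 = 5/2 + 0 = 5/2)
h(M) = -8 + 5/(6*M) (h(M) = -8 + (5/(M + M))/3 = -8 + (5/(2*M))/3 = -8 + 5/(6*M))
h(T(5))*(-1) = (-8 + 5/(6*(5/2)))*(-1) = (-8 + (⅚)*(⅖))*(-1) = (-8 + ⅓)*(-1) = -23/3*(-1) = 23/3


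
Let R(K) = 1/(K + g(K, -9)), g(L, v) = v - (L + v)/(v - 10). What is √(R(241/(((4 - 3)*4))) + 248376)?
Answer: √10438002179/205 ≈ 498.37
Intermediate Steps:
g(L, v) = v - (L + v)/(-10 + v)
R(K) = 1/(-180/19 + 20*K/19) (R(K) = 1/(K + ((-9)² - K - 11*(-9))/(-10 - 9)) = 1/(K + (81 - K + 99)/(-19)) = 1/(K - (180 - K)/19) = 1/(K + (-180/19 + K/19)) = 1/(-180/19 + 20*K/19))
√(R(241/(((4 - 3)*4))) + 248376) = √(19/(20*(-9 + 241/(((4 - 3)*4)))) + 248376) = √(19/(20*(-9 + 241/((1*4)))) + 248376) = √(19/(20*(-9 + 241/4)) + 248376) = √(19/(20*(205/4)) + 248376) = √((19/20)*(4/205) + 248376) = √(19/1025 + 248376) = √(254585419/1025) = √10438002179/205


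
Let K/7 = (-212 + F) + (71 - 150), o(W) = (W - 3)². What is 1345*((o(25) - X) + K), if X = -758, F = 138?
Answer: 229995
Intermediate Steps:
o(W) = (-3 + W)²
K = -1071 (K = 7*((-212 + 138) + (71 - 150)) = 7*(-74 - 79) = 7*(-153) = -1071)
1345*((o(25) - X) + K) = 1345*(((-3 + 25)² - 1*(-758)) - 1071) = 1345*((22² + 758) - 1071) = 1345*((484 + 758) - 1071) = 1345*(1242 - 1071) = 1345*171 = 229995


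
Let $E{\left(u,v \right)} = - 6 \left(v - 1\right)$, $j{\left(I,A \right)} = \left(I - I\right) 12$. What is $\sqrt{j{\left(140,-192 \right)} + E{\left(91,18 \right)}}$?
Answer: $i \sqrt{102} \approx 10.1 i$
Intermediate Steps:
$j{\left(I,A \right)} = 0$ ($j{\left(I,A \right)} = 0 \cdot 12 = 0$)
$E{\left(u,v \right)} = 6 - 6 v$ ($E{\left(u,v \right)} = - 6 \left(-1 + v\right) = 6 - 6 v$)
$\sqrt{j{\left(140,-192 \right)} + E{\left(91,18 \right)}} = \sqrt{0 + \left(6 - 108\right)} = \sqrt{0 - 102} = \sqrt{-102} = i \sqrt{102}$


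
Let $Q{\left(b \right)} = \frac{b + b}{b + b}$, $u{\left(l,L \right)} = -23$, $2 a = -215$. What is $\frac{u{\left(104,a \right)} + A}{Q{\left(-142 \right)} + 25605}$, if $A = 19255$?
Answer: $\frac{9616}{12803} \approx 0.75107$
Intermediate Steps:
$a = - \frac{215}{2}$ ($a = \frac{1}{2} \left(-215\right) = - \frac{215}{2} \approx -107.5$)
$Q{\left(b \right)} = 1$ ($Q{\left(b \right)} = \frac{2 b}{2 b} = 2 b \frac{1}{2 b} = 1$)
$\frac{u{\left(104,a \right)} + A}{Q{\left(-142 \right)} + 25605} = \frac{-23 + 19255}{1 + 25605} = \frac{19232}{25606} = 19232 \cdot \frac{1}{25606} = \frac{9616}{12803}$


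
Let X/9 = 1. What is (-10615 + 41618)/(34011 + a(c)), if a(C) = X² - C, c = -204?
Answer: 31003/34296 ≈ 0.90398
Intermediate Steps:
X = 9 (X = 9*1 = 9)
a(C) = 81 - C (a(C) = 9² - C = 81 - C)
(-10615 + 41618)/(34011 + a(c)) = (-10615 + 41618)/(34011 + (81 - 1*(-204))) = 31003/(34011 + (81 + 204)) = 31003/(34011 + 285) = 31003/34296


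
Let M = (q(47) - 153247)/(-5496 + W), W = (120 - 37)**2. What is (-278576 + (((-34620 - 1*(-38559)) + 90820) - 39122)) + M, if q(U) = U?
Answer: -310707227/1393 ≈ -2.2305e+5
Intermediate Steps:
W = 6889 (W = 83**2 = 6889)
M = -153200/1393 (M = (47 - 153247)/(-5496 + 6889) = -153200/1393 ≈ -109.98)
(-278576 + (((-34620 - 1*(-38559)) + 90820) - 39122)) + M = (-278576 + (((-34620 - 1*(-38559)) + 90820) - 39122)) - 153200/1393 = (-278576 + (((-34620 + 38559) + 90820) - 39122)) - 153200/1393 = (-278576 + ((3939 + 90820) - 39122)) - 153200/1393 = (-278576 + (94759 - 39122)) - 153200/1393 = (-278576 + 55637) - 153200/1393 = -222939 - 153200/1393 = -310707227/1393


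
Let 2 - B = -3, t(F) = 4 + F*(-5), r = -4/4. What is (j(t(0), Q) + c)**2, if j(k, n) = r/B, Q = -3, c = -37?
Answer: 34596/25 ≈ 1383.8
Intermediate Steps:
r = -1 (r = -4*1/4 = -1)
t(F) = 4 - 5*F
B = 5 (B = 2 - 1*(-3) = 2 + 3 = 5)
j(k, n) = -1/5
(j(t(0), Q) + c)**2 = (-1/5 - 37)**2 = (-186/5)**2 = 34596/25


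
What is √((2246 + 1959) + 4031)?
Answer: 2*√2059 ≈ 90.752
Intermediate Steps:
√((2246 + 1959) + 4031) = √(4205 + 4031) = √8236 = 2*√2059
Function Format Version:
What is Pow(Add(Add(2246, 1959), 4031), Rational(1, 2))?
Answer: Mul(2, Pow(2059, Rational(1, 2))) ≈ 90.752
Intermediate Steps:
Pow(Add(Add(2246, 1959), 4031), Rational(1, 2)) = Pow(Add(4205, 4031), Rational(1, 2)) = Pow(8236, Rational(1, 2)) = Mul(2, Pow(2059, Rational(1, 2)))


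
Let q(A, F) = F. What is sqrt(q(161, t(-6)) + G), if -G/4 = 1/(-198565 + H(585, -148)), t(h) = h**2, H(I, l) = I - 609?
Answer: 2*sqrt(354938516878)/198589 ≈ 6.0000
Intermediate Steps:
H(I, l) = -609 + I
G = 4/198589 (G = -4/(-198565 + (-609 + 585)) = -4/(-198565 - 24) = -4/(-198589) = -4*(-1/198589) = 4/198589 ≈ 2.0142e-5)
sqrt(q(161, t(-6)) + G) = sqrt((-6)**2 + 4/198589) = sqrt(36 + 4/198589) = sqrt(7149208/198589) = 2*sqrt(354938516878)/198589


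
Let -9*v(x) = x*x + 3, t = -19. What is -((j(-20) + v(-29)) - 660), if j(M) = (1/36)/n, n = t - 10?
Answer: 262315/348 ≈ 753.78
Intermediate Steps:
n = -29 (n = -19 - 10 = -29)
v(x) = -⅓ - x²/9 (v(x) = -(x*x + 3)/9 = -(x² + 3)/9 = -(3 + x²)/9 = -⅓ - x²/9)
j(M) = -1/1044 (j(M) = (1/36)/(-29) = (1*(1/36))*(-1/29) = (1/36)*(-1/29) = -1/1044)
-((j(-20) + v(-29)) - 660) = -((-1/1044 + (-⅓ - ⅑*(-29)²)) - 660) = -((-1/1044 + (-⅓ - ⅑*841)) - 660) = -((-1/1044 + (-⅓ - 841/9)) - 660) = -((-1/1044 - 844/9) - 660) = -(-32635/348 - 660) = -1*(-262315/348) = 262315/348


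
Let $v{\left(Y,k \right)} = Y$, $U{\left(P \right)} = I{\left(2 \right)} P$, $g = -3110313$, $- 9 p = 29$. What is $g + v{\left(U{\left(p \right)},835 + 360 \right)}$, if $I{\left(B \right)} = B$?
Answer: $- \frac{27992875}{9} \approx -3.1103 \cdot 10^{6}$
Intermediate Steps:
$p = - \frac{29}{9}$ ($p = \left(- \frac{1}{9}\right) 29 = - \frac{29}{9} \approx -3.2222$)
$U{\left(P \right)} = 2 P$
$g + v{\left(U{\left(p \right)},835 + 360 \right)} = -3110313 + 2 \left(- \frac{29}{9}\right) = -3110313 - \frac{58}{9} = - \frac{27992875}{9}$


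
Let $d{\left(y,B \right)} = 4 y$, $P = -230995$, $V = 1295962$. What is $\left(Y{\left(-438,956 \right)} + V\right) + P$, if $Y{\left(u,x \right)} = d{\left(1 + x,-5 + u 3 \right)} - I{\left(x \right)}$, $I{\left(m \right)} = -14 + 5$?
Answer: $1068804$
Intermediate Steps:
$I{\left(m \right)} = -9$
$Y{\left(u,x \right)} = 13 + 4 x$ ($Y{\left(u,x \right)} = 4 \left(1 + x\right) - -9 = \left(4 + 4 x\right) + 9 = 13 + 4 x$)
$\left(Y{\left(-438,956 \right)} + V\right) + P = \left(\left(13 + 4 \cdot 956\right) + 1295962\right) - 230995 = \left(\left(13 + 3824\right) + 1295962\right) - 230995 = \left(3837 + 1295962\right) - 230995 = 1299799 - 230995 = 1068804$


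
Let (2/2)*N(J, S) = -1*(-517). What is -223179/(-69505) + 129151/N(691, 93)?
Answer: 826547618/3266735 ≈ 253.02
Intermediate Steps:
N(J, S) = 517 (N(J, S) = -1*(-517) = 517)
-223179/(-69505) + 129151/N(691, 93) = -223179/(-69505) + 129151/517 = -223179*(-1/69505) + 129151*(1/517) = 223179/69505 + 11741/47 = 826547618/3266735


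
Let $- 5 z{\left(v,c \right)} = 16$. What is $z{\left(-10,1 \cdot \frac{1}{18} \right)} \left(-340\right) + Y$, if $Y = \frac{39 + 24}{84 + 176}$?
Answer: $\frac{282943}{260} \approx 1088.2$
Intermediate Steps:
$z{\left(v,c \right)} = - \frac{16}{5}$ ($z{\left(v,c \right)} = \left(- \frac{1}{5}\right) 16 = - \frac{16}{5}$)
$Y = \frac{63}{260} \approx 0.24231$
$z{\left(-10,1 \cdot \frac{1}{18} \right)} \left(-340\right) + Y = \left(- \frac{16}{5}\right) \left(-340\right) + \frac{63}{260} = 1088 + \frac{63}{260} = \frac{282943}{260}$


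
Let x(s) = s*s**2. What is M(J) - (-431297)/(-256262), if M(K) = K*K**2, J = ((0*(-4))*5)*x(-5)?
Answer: -431297/256262 ≈ -1.6830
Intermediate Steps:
x(s) = s**3
J = 0 (J = ((0*(-4))*5)*(-5)**3 = (0*5)*(-125) = 0*(-125) = 0)
M(K) = K**3
M(J) - (-431297)/(-256262) = 0**3 - (-431297)/(-256262) = 0 - (-431297)*(-1)/256262 = 0 - 1*431297/256262 = 0 - 431297/256262 = -431297/256262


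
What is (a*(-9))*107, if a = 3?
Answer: -2889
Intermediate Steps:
(a*(-9))*107 = (3*(-9))*107 = -27*107 = -2889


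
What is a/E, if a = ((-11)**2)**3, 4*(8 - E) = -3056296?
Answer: 161051/69462 ≈ 2.3186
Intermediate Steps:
E = 764082 (E = 8 - 1/4*(-3056296) = 8 + 764074 = 764082)
a = 1771561 (a = 121**3 = 1771561)
a/E = 1771561/764082 = 1771561*(1/764082) = 161051/69462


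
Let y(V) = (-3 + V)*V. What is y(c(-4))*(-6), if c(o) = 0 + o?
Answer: -168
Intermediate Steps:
c(o) = o
y(V) = V*(-3 + V)
y(c(-4))*(-6) = -4*(-3 - 4)*(-6) = -4*(-7)*(-6) = 28*(-6) = -168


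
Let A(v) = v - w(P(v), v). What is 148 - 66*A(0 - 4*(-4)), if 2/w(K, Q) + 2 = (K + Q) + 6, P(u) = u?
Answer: -2713/3 ≈ -904.33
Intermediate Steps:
w(K, Q) = 2/(4 + K + Q) (w(K, Q) = 2/(-2 + ((K + Q) + 6)) = 2/(-2 + (6 + K + Q)) = 2/(4 + K + Q))
A(v) = v - 2/(4 + 2*v) (A(v) = v - 2/(4 + v + v) = v - 2/(4 + 2*v))
148 - 66*A(0 - 4*(-4)) = 148 - 66*(-1 + (0 - 4*(-4))*(2 + (0 - 4*(-4))))/(2 + (0 - 4*(-4))) = 148 - 66*(-1 + (0 + 16)*(2 + (0 + 16)))/(2 + (0 + 16)) = 148 - 66*(-1 + 16*(2 + 16))/(2 + 16) = 148 - 66*(-1 + 16*18)/18 = 148 - 11*(-1 + 288)/3 = 148 - 11*287/3 = 148 - 66*287/18 = 148 - 3157/3 = -2713/3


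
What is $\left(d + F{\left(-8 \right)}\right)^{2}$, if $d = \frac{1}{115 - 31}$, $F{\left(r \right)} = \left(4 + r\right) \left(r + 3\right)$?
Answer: $\frac{2825761}{7056} \approx 400.48$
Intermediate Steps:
$F{\left(r \right)} = \left(3 + r\right) \left(4 + r\right)$ ($F{\left(r \right)} = \left(4 + r\right) \left(3 + r\right) = \left(3 + r\right) \left(4 + r\right)$)
$d = \frac{1}{84} \approx 0.011905$
$\left(d + F{\left(-8 \right)}\right)^{2} = \left(\frac{1}{84} + \left(12 + \left(-8\right)^{2} + 7 \left(-8\right)\right)\right)^{2} = \left(\frac{1}{84} + \left(12 + 64 - 56\right)\right)^{2} = \left(\frac{1}{84} + 20\right)^{2} = \left(\frac{1681}{84}\right)^{2} = \frac{2825761}{7056}$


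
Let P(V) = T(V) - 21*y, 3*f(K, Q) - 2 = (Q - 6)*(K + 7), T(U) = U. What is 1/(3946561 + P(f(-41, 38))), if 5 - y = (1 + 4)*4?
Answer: 1/3946514 ≈ 2.5339e-7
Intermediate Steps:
y = -15 (y = 5 - (1 + 4)*4 = 5 - 5*4 = 5 - 1*20 = 5 - 20 = -15)
f(K, Q) = ⅔ + (-6 + Q)*(7 + K)/3 (f(K, Q) = ⅔ + ((Q - 6)*(K + 7))/3 = ⅔ + ((-6 + Q)*(7 + K))/3 = ⅔ + (-6 + Q)*(7 + K)/3)
P(V) = 315 + V (P(V) = V - 21*(-15) = V + 315 = 315 + V)
1/(3946561 + P(f(-41, 38))) = 1/(3946561 + (315 + (-40/3 - 2*(-41) + (7/3)*38 + (⅓)*(-41)*38))) = 1/(3946561 + (315 + (-40/3 + 82 + 266/3 - 1558/3))) = 1/(3946561 + (315 - 362)) = 1/(3946561 - 47) = 1/3946514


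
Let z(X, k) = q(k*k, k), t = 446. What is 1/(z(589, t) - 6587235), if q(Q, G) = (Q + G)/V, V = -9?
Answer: -3/19828159 ≈ -1.5130e-7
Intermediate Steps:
q(Q, G) = -G/9 - Q/9 (q(Q, G) = (Q + G)/(-9) = (G + Q)*(-⅑) = -G/9 - Q/9)
z(X, k) = -k/9 - k²/9 (z(X, k) = -k/9 - k*k/9 = -k/9 - k²/9)
1/(z(589, t) - 6587235) = 1/((⅑)*446*(-1 - 1*446) - 6587235) = 1/((⅑)*446*(-1 - 446) - 6587235) = 1/((⅑)*446*(-447) - 6587235) = 1/(-66454/3 - 6587235) = 1/(-19828159/3) = -3/19828159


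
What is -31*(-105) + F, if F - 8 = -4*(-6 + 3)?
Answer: 3275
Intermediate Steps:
F = 20 (F = 8 - 4*(-6 + 3) = 8 - 4*(-3) = 8 + 12 = 20)
-31*(-105) + F = -31*(-105) + 20 = 3255 + 20 = 3275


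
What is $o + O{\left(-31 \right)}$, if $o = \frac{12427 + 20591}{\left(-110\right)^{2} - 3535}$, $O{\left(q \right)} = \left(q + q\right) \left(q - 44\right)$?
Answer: $\frac{13286756}{2855} \approx 4653.9$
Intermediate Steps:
$O{\left(q \right)} = 2 q \left(-44 + q\right)$
$o = \frac{11006}{2855}$ ($o = \frac{33018}{12100 - 3535} = \frac{33018}{8565} = 33018 \cdot \frac{1}{8565} = \frac{11006}{2855} \approx 3.855$)
$o + O{\left(-31 \right)} = \frac{11006}{2855} + 2 \left(-31\right) \left(-44 - 31\right) = \frac{11006}{2855} + 2 \left(-31\right) \left(-75\right) = \frac{11006}{2855} + 4650 = \frac{13286756}{2855}$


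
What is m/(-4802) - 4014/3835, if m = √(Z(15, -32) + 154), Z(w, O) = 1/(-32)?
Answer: -4014/3835 - √9854/38416 ≈ -1.0493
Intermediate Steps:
Z(w, O) = -1/32
m = √9854/8 (m = √(-1/32 + 154) = √(4927/32) = √9854/8 ≈ 12.408)
m/(-4802) - 4014/3835 = (√9854/8)/(-4802) - 4014/3835 = (√9854/8)*(-1/4802) - 4014*1/3835 = -√9854/38416 - 4014/3835 = -4014/3835 - √9854/38416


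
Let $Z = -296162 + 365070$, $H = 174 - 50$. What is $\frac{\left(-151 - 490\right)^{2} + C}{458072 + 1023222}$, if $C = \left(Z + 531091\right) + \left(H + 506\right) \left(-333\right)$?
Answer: $\frac{400545}{740647} \approx 0.5408$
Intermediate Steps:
$H = 124$ ($H = 174 - 50 = 124$)
$Z = 68908$
$C = 390209$ ($C = \left(68908 + 531091\right) + \left(124 + 506\right) \left(-333\right) = 599999 + 630 \left(-333\right) = 599999 - 209790 = 390209$)
$\frac{\left(-151 - 490\right)^{2} + C}{458072 + 1023222} = \frac{\left(-151 - 490\right)^{2} + 390209}{458072 + 1023222} = \frac{\left(-641\right)^{2} + 390209}{1481294} = \left(410881 + 390209\right) \frac{1}{1481294} = 801090 \cdot \frac{1}{1481294} = \frac{400545}{740647}$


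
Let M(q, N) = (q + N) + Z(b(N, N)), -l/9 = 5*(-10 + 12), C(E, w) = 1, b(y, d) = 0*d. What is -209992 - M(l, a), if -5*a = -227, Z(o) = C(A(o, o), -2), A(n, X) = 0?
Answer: -1049742/5 ≈ -2.0995e+5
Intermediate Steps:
b(y, d) = 0
Z(o) = 1
a = 227/5 (a = -⅕*(-227) = 227/5 ≈ 45.400)
l = -90 (l = -45*(-10 + 12) = -45*2 = -9*10 = -90)
M(q, N) = 1 + N + q (M(q, N) = (q + N) + 1 = (N + q) + 1 = 1 + N + q)
-209992 - M(l, a) = -209992 - (1 + 227/5 - 90) = -209992 - 1*(-218/5) = -209992 + 218/5 = -1049742/5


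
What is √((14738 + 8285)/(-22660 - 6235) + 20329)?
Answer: 2*√4243111066910/28895 ≈ 142.58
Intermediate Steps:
√((14738 + 8285)/(-22660 - 6235) + 20329) = √(23023/(-28895) + 20329) = √(23023*(-1/28895) + 20329) = √(-23023/28895 + 20329) = √(587383432/28895) = 2*√4243111066910/28895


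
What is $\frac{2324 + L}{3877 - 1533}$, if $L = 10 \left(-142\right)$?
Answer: $\frac{113}{293} \approx 0.38567$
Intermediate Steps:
$L = -1420$
$\frac{2324 + L}{3877 - 1533} = \frac{2324 - 1420}{3877 - 1533} = \frac{904}{2344} = 904 \cdot \frac{1}{2344} = \frac{113}{293}$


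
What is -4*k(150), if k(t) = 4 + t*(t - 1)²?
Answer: -13320616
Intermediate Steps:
k(t) = 4 + t*(-1 + t)²
-4*k(150) = -4*(4 + 150*(-1 + 150)²) = -4*(4 + 150*149²) = -4*(4 + 150*22201) = -4*(4 + 3330150) = -4*3330154 = -13320616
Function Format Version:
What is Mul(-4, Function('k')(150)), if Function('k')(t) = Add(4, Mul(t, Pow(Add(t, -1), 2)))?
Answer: -13320616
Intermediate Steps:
Function('k')(t) = Add(4, Mul(t, Pow(Add(-1, t), 2)))
Mul(-4, Function('k')(150)) = Mul(-4, Add(4, Mul(150, Pow(Add(-1, 150), 2)))) = Mul(-4, Add(4, Mul(150, Pow(149, 2)))) = Mul(-4, Add(4, Mul(150, 22201))) = Mul(-4, Add(4, 3330150)) = Mul(-4, 3330154) = -13320616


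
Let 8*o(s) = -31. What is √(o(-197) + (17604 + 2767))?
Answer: √325874/4 ≈ 142.71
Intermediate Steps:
o(s) = -31/8 (o(s) = (⅛)*(-31) = -31/8)
√(o(-197) + (17604 + 2767)) = √(-31/8 + (17604 + 2767)) = √(-31/8 + 20371) = √(162937/8) = √325874/4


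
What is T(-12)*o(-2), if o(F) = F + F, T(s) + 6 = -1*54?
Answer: 240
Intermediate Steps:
T(s) = -60 (T(s) = -6 - 1*54 = -6 - 54 = -60)
o(F) = 2*F
T(-12)*o(-2) = -120*(-2) = -60*(-4) = 240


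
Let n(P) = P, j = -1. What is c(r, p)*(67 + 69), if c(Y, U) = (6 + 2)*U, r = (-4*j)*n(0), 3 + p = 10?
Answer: 7616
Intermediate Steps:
p = 7 (p = -3 + 10 = 7)
r = 0 (r = -4*(-1)*0 = 4*0 = 0)
c(Y, U) = 8*U
c(r, p)*(67 + 69) = (8*7)*(67 + 69) = 56*136 = 7616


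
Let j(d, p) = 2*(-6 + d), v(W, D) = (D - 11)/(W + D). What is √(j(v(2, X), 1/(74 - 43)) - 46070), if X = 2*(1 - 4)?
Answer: I*√184294/2 ≈ 214.65*I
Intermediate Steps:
X = -6 (X = 2*(-3) = -6)
v(W, D) = (-11 + D)/(D + W)
j(d, p) = -12 + 2*d
√(j(v(2, X), 1/(74 - 43)) - 46070) = √((-12 + 2*((-11 - 6)/(-6 + 2))) - 46070) = √((-12 + 2*(-17/(-4))) - 46070) = √((-12 + 2*(-¼*(-17))) - 46070) = √((-12 + 2*(17/4)) - 46070) = √((-12 + 17/2) - 46070) = √(-7/2 - 46070) = √(-92147/2) = I*√184294/2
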